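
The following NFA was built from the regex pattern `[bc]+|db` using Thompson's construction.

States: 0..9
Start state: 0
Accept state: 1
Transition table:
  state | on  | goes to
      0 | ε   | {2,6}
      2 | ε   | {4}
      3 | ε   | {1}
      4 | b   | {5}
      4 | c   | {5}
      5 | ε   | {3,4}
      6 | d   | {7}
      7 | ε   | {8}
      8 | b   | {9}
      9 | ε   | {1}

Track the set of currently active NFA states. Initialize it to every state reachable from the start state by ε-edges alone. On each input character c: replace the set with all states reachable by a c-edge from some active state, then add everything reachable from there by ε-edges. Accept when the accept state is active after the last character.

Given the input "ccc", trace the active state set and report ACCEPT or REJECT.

Answer: ACCEPT

Trace:
initial (ε-close {0}): {0,2,4,6}
'c' @ 1: {1,3,4,5}  ✓accept
'c' @ 2: {1,3,4,5}  ✓accept
'c' @ 3: {1,3,4,5}  ✓accept
after full input: {1,3,4,5}  (accept=1 in)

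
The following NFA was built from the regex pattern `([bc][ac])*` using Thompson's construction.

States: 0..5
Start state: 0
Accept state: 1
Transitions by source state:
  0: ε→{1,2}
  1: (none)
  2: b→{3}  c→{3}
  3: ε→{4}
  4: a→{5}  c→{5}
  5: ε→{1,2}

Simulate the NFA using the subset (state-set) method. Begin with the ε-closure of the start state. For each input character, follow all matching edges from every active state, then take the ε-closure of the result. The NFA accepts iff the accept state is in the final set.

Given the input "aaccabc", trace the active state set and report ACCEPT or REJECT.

Answer: REJECT

Trace:
initial (ε-close {0}): {0,1,2}
'a' @ 1: {}  — state set empty
rest 'accabc' ignored (set empty)
end set {} — state 1 not in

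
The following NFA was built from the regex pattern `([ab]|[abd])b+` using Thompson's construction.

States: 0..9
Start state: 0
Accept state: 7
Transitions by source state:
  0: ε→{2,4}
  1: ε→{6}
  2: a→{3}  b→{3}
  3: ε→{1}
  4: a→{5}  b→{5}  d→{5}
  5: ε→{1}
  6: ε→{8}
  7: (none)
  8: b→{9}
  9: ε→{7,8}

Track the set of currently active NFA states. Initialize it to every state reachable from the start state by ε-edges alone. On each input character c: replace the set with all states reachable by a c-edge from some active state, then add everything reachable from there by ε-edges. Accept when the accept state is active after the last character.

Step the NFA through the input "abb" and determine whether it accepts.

start: ε-closure({0}) = {0,2,4}
'a' @ 1: {1,3,5,6,8}
'b' @ 2: {7,8,9}  [accepting]
'b' @ 3: {7,8,9}  [accepting]
after full input: {7,8,9}  (accept=7 in)

Answer: ACCEPT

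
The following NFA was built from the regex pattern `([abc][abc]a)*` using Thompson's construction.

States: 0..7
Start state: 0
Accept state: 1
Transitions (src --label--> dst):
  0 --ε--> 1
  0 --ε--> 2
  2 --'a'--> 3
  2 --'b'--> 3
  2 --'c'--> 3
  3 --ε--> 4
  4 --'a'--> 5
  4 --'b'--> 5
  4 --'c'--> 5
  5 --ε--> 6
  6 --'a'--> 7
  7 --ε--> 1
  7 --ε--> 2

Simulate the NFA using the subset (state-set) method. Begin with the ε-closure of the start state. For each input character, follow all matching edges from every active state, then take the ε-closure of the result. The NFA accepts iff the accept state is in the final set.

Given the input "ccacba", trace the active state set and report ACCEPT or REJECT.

Answer: ACCEPT

Derivation:
initial (ε-close {0}): {0,1,2}
'c' @ 1: {3,4}
'c' @ 2: {5,6}
'a' @ 3: {1,2,7}  ✓accept
'c' @ 4: {3,4}
'b' @ 5: {5,6}
'a' @ 6: {1,2,7}  ✓accept
end set {1,2,7} — state 1 in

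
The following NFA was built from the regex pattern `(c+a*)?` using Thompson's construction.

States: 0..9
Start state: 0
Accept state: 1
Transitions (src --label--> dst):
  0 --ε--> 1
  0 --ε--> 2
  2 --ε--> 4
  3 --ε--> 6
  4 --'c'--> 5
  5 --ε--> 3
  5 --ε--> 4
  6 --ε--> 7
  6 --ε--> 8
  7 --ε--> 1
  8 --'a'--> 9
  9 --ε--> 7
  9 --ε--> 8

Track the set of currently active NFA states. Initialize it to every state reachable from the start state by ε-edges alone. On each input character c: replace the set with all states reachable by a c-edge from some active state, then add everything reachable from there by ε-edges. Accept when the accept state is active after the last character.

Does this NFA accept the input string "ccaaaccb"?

Answer: REJECT

Derivation:
S₀ = ε-closure({0}) = {0,1,2,4}
'c' @ 1: {1,3,4,5,6,7,8}  (accept∈set)
'c' @ 2: {1,3,4,5,6,7,8}  (accept∈set)
'a' @ 3: {1,7,8,9}  (accept∈set)
'a' @ 4: {1,7,8,9}  (accept∈set)
'a' @ 5: {1,7,8,9}  (accept∈set)
'c' @ 6: {}  — state set empty
rest 'cb' ignored (set empty)
end set {} — state 1 not in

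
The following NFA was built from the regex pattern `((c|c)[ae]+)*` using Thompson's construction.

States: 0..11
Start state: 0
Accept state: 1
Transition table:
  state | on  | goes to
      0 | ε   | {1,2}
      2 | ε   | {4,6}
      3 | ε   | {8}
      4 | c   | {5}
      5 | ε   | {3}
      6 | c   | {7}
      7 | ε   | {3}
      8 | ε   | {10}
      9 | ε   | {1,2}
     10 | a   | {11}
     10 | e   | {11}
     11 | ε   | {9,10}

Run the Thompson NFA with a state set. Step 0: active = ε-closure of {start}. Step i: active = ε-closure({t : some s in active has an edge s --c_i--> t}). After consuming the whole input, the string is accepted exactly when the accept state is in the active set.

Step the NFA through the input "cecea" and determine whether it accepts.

initial (ε-close {0}): {0,1,2,4,6}
'c' @ 1: {3,5,7,8,10}
'e' @ 2: {1,2,4,6,9,10,11}  [accepting]
'c' @ 3: {3,5,7,8,10}
'e' @ 4: {1,2,4,6,9,10,11}  [accepting]
'a' @ 5: {1,2,4,6,9,10,11}  [accepting]
after full input: {1,2,4,6,9,10,11}  (accept=1 in)

Answer: ACCEPT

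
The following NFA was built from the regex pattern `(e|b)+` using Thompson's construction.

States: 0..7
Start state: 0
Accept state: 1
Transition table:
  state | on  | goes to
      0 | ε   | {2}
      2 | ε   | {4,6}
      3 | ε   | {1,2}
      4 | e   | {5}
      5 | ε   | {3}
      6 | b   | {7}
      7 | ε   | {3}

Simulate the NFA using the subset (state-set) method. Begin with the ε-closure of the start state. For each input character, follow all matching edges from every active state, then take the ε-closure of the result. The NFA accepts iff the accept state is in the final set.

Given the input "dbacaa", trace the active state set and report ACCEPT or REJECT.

S₀ = ε-closure({0}) = {0,2,4,6}
'd' @ 1: {}  — state set empty
rest 'bacaa' ignored (set empty)
after full input: {}  (accept=1 not in)

Answer: REJECT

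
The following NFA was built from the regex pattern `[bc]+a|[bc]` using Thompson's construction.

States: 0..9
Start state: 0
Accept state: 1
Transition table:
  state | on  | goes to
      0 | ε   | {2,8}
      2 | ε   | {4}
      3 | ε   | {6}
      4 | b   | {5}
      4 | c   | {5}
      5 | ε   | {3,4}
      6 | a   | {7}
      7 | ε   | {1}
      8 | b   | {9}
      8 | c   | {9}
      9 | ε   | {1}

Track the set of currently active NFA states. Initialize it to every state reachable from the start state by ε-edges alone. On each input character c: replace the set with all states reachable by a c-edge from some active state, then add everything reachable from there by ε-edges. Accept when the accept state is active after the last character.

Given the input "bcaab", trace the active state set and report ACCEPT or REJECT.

start: ε-closure({0}) = {0,2,4,8}
'b' @ 1: {1,3,4,5,6,9}  [accepting]
'c' @ 2: {3,4,5,6}
'a' @ 3: {1,7}  [accepting]
'a' @ 4: {}  — state set empty
rest 'b' ignored (set empty)
final: {}; accept 1 not in set

Answer: REJECT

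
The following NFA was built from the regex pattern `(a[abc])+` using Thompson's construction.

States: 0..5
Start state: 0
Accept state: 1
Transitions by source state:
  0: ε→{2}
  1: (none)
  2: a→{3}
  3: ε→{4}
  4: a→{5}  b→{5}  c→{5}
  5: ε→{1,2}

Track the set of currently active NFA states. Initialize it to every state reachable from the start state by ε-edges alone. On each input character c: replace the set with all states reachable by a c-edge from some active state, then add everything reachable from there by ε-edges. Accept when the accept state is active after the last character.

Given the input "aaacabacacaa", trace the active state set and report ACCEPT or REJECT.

Answer: ACCEPT

Steps:
S₀ = ε-closure({0}) = {0,2}
'a' @ 1: {3,4}
'a' @ 2: {1,2,5}  [accepting]
'a' @ 3: {3,4}
'c' @ 4: {1,2,5}  [accepting]
'a' @ 5: {3,4}
'b' @ 6: {1,2,5}  [accepting]
'a' @ 7: {3,4}
'c' @ 8: {1,2,5}  [accepting]
'a' @ 9: {3,4}
'c' @ 10: {1,2,5}  [accepting]
'a' @ 11: {3,4}
'a' @ 12: {1,2,5}  [accepting]
final: {1,2,5}; accept 1 in set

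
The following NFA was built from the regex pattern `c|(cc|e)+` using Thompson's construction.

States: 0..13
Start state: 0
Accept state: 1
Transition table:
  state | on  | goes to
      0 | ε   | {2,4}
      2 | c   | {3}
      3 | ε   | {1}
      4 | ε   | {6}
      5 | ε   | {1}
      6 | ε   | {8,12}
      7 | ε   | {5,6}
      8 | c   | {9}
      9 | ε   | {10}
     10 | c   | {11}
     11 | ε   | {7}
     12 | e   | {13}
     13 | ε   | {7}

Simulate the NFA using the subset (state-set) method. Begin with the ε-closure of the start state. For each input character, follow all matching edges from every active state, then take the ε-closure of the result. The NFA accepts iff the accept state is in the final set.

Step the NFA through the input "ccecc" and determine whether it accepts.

Answer: ACCEPT

Steps:
start: ε-closure({0}) = {0,2,4,6,8,12}
'c' @ 1: {1,3,9,10}  ✓accept
'c' @ 2: {1,5,6,7,8,11,12}  ✓accept
'e' @ 3: {1,5,6,7,8,12,13}  ✓accept
'c' @ 4: {9,10}
'c' @ 5: {1,5,6,7,8,11,12}  ✓accept
final: {1,5,6,7,8,11,12}; accept 1 in set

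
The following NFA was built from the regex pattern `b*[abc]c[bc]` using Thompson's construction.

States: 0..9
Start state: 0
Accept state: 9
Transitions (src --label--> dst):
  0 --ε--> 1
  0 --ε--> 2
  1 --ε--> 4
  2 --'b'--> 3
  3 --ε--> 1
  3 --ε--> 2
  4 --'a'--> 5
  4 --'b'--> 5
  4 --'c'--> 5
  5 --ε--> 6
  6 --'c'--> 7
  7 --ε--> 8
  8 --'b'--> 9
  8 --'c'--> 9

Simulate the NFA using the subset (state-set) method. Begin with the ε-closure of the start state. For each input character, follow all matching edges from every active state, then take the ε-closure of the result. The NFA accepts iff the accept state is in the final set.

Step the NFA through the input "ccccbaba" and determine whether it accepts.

S₀ = ε-closure({0}) = {0,1,2,4}
'c' @ 1: {5,6}
'c' @ 2: {7,8}
'c' @ 3: {9}  [accepting]
'c' @ 4: {}  — dead — no transitions
rest 'baba' ignored (set empty)
after full input: {}  (accept=9 not in)

Answer: REJECT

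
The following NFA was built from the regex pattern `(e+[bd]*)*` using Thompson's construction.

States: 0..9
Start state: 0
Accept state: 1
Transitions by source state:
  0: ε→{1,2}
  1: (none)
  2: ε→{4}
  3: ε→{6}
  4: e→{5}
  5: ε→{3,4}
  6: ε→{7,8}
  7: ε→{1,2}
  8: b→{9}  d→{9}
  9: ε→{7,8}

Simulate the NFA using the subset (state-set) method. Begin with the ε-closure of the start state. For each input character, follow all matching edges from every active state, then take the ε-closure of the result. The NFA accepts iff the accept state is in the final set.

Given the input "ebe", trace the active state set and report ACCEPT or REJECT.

Answer: ACCEPT

Steps:
start: ε-closure({0}) = {0,1,2,4}
'e' @ 1: {1,2,3,4,5,6,7,8}  ✓accept
'b' @ 2: {1,2,4,7,8,9}  ✓accept
'e' @ 3: {1,2,3,4,5,6,7,8}  ✓accept
final: {1,2,3,4,5,6,7,8}; accept 1 in set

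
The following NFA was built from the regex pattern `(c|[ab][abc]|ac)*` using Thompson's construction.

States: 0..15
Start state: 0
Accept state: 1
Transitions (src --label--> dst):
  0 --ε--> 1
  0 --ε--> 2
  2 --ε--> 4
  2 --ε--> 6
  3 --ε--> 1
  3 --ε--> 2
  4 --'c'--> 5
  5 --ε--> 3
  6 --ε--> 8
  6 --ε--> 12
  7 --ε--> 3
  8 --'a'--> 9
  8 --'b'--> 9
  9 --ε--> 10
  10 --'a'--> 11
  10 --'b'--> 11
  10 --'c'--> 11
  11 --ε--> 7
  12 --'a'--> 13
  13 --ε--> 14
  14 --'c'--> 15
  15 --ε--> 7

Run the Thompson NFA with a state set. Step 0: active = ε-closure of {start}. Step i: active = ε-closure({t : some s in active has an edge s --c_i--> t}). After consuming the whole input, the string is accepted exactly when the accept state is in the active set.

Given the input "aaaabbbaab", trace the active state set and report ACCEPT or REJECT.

Answer: ACCEPT

Steps:
start: ε-closure({0}) = {0,1,2,4,6,8,12}
'a' @ 1: {9,10,13,14}
'a' @ 2: {1,2,3,4,6,7,8,11,12}  (accept∈set)
'a' @ 3: {9,10,13,14}
'a' @ 4: {1,2,3,4,6,7,8,11,12}  (accept∈set)
'b' @ 5: {9,10}
'b' @ 6: {1,2,3,4,6,7,8,11,12}  (accept∈set)
'b' @ 7: {9,10}
'a' @ 8: {1,2,3,4,6,7,8,11,12}  (accept∈set)
'a' @ 9: {9,10,13,14}
'b' @ 10: {1,2,3,4,6,7,8,11,12}  (accept∈set)
final: {1,2,3,4,6,7,8,11,12}; accept 1 in set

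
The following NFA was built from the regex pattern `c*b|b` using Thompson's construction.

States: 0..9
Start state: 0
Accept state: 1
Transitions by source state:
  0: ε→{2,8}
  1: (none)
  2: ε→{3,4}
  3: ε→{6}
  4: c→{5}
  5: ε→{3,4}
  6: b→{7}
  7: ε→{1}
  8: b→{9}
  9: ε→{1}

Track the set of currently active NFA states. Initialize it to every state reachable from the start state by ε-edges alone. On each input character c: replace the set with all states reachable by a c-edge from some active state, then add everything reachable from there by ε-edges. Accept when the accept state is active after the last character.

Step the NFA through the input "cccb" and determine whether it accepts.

initial (ε-close {0}): {0,2,3,4,6,8}
'c' @ 1: {3,4,5,6}
'c' @ 2: {3,4,5,6}
'c' @ 3: {3,4,5,6}
'b' @ 4: {1,7}  (accept∈set)
after full input: {1,7}  (accept=1 in)

Answer: ACCEPT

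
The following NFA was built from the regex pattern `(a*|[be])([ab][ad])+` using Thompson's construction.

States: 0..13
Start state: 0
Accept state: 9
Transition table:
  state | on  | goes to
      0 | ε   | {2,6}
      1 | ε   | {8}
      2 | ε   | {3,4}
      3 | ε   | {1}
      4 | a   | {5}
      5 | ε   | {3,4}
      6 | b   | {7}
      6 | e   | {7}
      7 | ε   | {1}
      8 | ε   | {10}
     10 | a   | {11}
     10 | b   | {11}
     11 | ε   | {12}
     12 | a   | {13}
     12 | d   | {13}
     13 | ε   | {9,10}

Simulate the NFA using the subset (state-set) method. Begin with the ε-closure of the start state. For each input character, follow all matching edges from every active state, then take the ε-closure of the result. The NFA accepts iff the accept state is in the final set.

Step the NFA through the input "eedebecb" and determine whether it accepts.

S₀ = ε-closure({0}) = {0,1,2,3,4,6,8,10}
'e' @ 1: {1,7,8,10}
'e' @ 2: {}  — no active states
rest 'debecb' ignored (set empty)
final: {}; accept 9 not in set

Answer: REJECT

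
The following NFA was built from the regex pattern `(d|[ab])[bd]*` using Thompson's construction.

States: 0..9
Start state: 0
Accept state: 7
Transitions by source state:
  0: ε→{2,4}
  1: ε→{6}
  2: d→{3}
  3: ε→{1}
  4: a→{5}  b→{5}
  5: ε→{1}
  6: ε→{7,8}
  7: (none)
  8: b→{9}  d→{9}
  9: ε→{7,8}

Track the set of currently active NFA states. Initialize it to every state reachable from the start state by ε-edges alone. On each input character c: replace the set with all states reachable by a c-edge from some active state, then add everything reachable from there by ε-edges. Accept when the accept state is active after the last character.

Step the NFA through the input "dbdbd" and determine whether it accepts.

Answer: ACCEPT

Derivation:
S₀ = ε-closure({0}) = {0,2,4}
'd' @ 1: {1,3,6,7,8}  (accept∈set)
'b' @ 2: {7,8,9}  (accept∈set)
'd' @ 3: {7,8,9}  (accept∈set)
'b' @ 4: {7,8,9}  (accept∈set)
'd' @ 5: {7,8,9}  (accept∈set)
after full input: {7,8,9}  (accept=7 in)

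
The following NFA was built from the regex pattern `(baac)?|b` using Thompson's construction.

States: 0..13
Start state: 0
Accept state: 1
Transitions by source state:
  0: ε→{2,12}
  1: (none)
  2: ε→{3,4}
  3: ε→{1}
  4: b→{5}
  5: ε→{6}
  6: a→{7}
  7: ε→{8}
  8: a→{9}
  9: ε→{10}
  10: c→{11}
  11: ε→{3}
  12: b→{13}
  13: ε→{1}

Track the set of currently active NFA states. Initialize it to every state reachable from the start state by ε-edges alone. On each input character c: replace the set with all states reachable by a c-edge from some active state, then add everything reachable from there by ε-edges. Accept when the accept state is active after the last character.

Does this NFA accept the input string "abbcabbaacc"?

Answer: REJECT

Trace:
start: ε-closure({0}) = {0,1,2,3,4,12}
'a' @ 1: {}  — no active states
rest 'bbcabbaacc' ignored (set empty)
end set {} — state 1 not in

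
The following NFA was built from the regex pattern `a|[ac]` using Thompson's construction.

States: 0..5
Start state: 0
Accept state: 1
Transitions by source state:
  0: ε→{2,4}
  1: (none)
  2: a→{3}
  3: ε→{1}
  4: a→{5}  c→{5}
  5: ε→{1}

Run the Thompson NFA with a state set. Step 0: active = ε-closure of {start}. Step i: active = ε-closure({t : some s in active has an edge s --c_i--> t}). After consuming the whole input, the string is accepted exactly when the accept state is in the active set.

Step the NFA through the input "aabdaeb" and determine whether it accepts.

initial (ε-close {0}): {0,2,4}
'a' @ 1: {1,3,5}  (accept∈set)
'a' @ 2: {}  — no active states
rest 'bdaeb' ignored (set empty)
after full input: {}  (accept=1 not in)

Answer: REJECT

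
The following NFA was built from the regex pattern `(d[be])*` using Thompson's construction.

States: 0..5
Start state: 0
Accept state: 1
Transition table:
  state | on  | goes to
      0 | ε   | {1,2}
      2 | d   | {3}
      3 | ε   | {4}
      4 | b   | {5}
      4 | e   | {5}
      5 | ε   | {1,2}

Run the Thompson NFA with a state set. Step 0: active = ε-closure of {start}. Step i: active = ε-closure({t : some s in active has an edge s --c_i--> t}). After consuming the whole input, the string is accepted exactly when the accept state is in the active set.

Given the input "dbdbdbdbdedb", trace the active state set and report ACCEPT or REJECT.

S₀ = ε-closure({0}) = {0,1,2}
'd' @ 1: {3,4}
'b' @ 2: {1,2,5}  ✓accept
'd' @ 3: {3,4}
'b' @ 4: {1,2,5}  ✓accept
'd' @ 5: {3,4}
'b' @ 6: {1,2,5}  ✓accept
'd' @ 7: {3,4}
'b' @ 8: {1,2,5}  ✓accept
'd' @ 9: {3,4}
'e' @ 10: {1,2,5}  ✓accept
'd' @ 11: {3,4}
'b' @ 12: {1,2,5}  ✓accept
end set {1,2,5} — state 1 in

Answer: ACCEPT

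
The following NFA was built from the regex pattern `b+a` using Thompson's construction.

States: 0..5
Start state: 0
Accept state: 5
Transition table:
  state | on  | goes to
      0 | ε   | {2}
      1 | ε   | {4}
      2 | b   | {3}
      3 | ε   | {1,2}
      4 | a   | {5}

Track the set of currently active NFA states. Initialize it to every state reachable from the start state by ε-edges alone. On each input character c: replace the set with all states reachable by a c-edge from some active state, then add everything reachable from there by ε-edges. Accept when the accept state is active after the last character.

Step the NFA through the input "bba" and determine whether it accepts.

Answer: ACCEPT

Steps:
S₀ = ε-closure({0}) = {0,2}
'b' @ 1: {1,2,3,4}
'b' @ 2: {1,2,3,4}
'a' @ 3: {5}  (accept∈set)
end set {5} — state 5 in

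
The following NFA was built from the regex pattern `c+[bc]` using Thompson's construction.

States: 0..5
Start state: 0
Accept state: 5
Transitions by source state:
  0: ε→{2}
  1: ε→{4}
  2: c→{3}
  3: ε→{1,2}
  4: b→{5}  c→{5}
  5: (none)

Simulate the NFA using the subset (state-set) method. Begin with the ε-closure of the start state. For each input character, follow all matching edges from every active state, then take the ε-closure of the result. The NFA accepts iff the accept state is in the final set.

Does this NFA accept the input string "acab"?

Answer: REJECT

Steps:
initial (ε-close {0}): {0,2}
'a' @ 1: {}  — dead — no transitions
rest 'cab' ignored (set empty)
final: {}; accept 5 not in set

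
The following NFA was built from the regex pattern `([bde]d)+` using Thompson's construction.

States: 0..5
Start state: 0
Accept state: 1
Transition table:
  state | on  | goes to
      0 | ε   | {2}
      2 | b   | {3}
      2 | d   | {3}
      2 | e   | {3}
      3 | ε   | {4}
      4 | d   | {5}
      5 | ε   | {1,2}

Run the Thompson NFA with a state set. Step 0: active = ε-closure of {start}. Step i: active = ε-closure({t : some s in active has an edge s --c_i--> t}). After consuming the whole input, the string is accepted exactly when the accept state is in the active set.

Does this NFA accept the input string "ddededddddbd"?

Answer: ACCEPT

Steps:
start: ε-closure({0}) = {0,2}
'd' @ 1: {3,4}
'd' @ 2: {1,2,5}  ✓accept
'e' @ 3: {3,4}
'd' @ 4: {1,2,5}  ✓accept
'e' @ 5: {3,4}
'd' @ 6: {1,2,5}  ✓accept
'd' @ 7: {3,4}
'd' @ 8: {1,2,5}  ✓accept
'd' @ 9: {3,4}
'd' @ 10: {1,2,5}  ✓accept
'b' @ 11: {3,4}
'd' @ 12: {1,2,5}  ✓accept
after full input: {1,2,5}  (accept=1 in)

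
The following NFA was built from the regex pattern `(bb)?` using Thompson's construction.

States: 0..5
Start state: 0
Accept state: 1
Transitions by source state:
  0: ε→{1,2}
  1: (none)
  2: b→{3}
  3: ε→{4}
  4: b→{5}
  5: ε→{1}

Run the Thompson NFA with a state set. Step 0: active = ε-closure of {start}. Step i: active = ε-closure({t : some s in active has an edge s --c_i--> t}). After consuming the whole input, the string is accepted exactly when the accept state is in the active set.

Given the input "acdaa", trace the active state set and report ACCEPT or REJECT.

Answer: REJECT

Derivation:
start: ε-closure({0}) = {0,1,2}
'a' @ 1: {}  — no active states
rest 'cdaa' ignored (set empty)
end set {} — state 1 not in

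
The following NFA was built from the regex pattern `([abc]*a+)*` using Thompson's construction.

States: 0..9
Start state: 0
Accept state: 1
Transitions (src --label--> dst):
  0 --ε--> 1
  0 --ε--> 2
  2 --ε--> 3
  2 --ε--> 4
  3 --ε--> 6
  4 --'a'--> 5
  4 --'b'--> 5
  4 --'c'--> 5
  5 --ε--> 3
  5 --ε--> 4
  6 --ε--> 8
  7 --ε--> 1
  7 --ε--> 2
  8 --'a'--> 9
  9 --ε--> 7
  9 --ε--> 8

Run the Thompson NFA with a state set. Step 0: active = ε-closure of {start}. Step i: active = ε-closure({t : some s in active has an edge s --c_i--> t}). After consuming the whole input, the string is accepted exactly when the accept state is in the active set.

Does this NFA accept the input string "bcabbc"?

start: ε-closure({0}) = {0,1,2,3,4,6,8}
'b' @ 1: {3,4,5,6,8}
'c' @ 2: {3,4,5,6,8}
'a' @ 3: {1,2,3,4,5,6,7,8,9}  (accept∈set)
'b' @ 4: {3,4,5,6,8}
'b' @ 5: {3,4,5,6,8}
'c' @ 6: {3,4,5,6,8}
final: {3,4,5,6,8}; accept 1 not in set

Answer: REJECT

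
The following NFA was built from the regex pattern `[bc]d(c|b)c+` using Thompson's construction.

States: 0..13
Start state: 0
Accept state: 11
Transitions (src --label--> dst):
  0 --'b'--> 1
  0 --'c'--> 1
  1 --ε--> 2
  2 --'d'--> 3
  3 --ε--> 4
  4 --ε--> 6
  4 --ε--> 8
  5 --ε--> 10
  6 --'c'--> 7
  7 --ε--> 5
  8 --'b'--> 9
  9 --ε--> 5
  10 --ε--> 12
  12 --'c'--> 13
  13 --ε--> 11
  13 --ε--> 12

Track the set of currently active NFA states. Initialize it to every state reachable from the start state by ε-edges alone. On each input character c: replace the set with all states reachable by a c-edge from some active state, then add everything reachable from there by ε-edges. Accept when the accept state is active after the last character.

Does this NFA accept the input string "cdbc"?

initial (ε-close {0}): {0}
'c' @ 1: {1,2}
'd' @ 2: {3,4,6,8}
'b' @ 3: {5,9,10,12}
'c' @ 4: {11,12,13}  (accept∈set)
end set {11,12,13} — state 11 in

Answer: ACCEPT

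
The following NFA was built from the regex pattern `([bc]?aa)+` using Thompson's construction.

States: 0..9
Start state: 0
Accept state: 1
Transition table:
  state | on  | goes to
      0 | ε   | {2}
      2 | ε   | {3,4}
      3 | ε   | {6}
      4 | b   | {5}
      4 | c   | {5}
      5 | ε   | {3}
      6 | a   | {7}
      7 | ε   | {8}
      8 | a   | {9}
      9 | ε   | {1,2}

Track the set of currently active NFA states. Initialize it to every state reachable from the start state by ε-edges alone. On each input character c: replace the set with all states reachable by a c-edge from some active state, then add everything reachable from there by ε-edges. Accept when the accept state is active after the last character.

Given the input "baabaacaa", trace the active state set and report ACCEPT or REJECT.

Answer: ACCEPT

Steps:
initial (ε-close {0}): {0,2,3,4,6}
'b' @ 1: {3,5,6}
'a' @ 2: {7,8}
'a' @ 3: {1,2,3,4,6,9}  [accepting]
'b' @ 4: {3,5,6}
'a' @ 5: {7,8}
'a' @ 6: {1,2,3,4,6,9}  [accepting]
'c' @ 7: {3,5,6}
'a' @ 8: {7,8}
'a' @ 9: {1,2,3,4,6,9}  [accepting]
after full input: {1,2,3,4,6,9}  (accept=1 in)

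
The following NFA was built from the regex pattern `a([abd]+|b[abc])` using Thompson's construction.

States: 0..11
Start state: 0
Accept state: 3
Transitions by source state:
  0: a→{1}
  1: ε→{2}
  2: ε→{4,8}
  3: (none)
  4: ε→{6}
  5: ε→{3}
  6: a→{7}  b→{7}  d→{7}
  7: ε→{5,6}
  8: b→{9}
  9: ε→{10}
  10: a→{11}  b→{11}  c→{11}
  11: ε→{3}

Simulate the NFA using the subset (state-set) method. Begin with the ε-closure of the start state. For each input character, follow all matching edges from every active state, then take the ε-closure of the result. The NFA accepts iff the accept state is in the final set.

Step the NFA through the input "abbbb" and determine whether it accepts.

start: ε-closure({0}) = {0}
'a' @ 1: {1,2,4,6,8}
'b' @ 2: {3,5,6,7,9,10}  ✓accept
'b' @ 3: {3,5,6,7,11}  ✓accept
'b' @ 4: {3,5,6,7}  ✓accept
'b' @ 5: {3,5,6,7}  ✓accept
final: {3,5,6,7}; accept 3 in set

Answer: ACCEPT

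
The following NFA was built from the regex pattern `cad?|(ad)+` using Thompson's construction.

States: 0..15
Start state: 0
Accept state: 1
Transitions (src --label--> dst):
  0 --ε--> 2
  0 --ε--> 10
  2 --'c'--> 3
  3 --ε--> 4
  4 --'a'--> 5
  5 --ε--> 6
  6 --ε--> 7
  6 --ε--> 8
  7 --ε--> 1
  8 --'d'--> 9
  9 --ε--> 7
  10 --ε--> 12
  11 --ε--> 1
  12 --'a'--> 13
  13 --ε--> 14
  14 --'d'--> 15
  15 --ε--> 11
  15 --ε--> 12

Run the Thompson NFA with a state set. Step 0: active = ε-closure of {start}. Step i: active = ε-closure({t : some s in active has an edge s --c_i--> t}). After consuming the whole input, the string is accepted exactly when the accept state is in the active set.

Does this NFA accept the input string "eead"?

initial (ε-close {0}): {0,2,10,12}
'e' @ 1: {}  — state set empty
rest 'ead' ignored (set empty)
final: {}; accept 1 not in set

Answer: REJECT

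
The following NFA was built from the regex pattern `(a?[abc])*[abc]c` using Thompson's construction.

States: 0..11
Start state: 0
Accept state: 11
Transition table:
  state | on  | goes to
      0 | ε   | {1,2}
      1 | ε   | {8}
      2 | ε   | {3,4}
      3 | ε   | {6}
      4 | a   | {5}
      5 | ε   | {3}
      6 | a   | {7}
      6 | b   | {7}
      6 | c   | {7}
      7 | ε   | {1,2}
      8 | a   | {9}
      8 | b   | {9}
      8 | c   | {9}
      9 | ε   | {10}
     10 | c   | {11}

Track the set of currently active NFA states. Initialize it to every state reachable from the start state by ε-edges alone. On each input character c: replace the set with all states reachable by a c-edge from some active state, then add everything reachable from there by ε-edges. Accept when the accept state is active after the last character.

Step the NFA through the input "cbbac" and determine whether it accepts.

start: ε-closure({0}) = {0,1,2,3,4,6,8}
'c' @ 1: {1,2,3,4,6,7,8,9,10}
'b' @ 2: {1,2,3,4,6,7,8,9,10}
'b' @ 3: {1,2,3,4,6,7,8,9,10}
'a' @ 4: {1,2,3,4,5,6,7,8,9,10}
'c' @ 5: {1,2,3,4,6,7,8,9,10,11}  ✓accept
end set {1,2,3,4,6,7,8,9,10,11} — state 11 in

Answer: ACCEPT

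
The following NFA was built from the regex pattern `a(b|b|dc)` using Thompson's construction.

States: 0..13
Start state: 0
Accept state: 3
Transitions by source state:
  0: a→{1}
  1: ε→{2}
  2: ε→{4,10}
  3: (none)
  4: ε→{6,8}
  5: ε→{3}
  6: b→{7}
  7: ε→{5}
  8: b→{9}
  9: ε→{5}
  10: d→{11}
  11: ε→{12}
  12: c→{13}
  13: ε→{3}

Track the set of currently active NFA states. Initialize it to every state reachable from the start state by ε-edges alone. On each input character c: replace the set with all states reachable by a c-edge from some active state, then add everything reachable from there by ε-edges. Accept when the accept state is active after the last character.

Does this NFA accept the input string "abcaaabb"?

Answer: REJECT

Trace:
initial (ε-close {0}): {0}
'a' @ 1: {1,2,4,6,8,10}
'b' @ 2: {3,5,7,9}  ✓accept
'c' @ 3: {}  — state set empty
rest 'aaabb' ignored (set empty)
final: {}; accept 3 not in set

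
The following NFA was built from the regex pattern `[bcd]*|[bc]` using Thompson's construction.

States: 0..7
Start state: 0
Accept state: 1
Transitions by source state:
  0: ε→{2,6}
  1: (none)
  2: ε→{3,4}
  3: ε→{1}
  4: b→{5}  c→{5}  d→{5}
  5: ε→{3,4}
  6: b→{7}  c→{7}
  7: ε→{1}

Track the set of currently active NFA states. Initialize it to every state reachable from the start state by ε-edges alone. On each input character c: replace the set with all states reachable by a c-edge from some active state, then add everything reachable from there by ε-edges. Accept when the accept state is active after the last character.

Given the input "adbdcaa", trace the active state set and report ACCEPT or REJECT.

Answer: REJECT

Trace:
S₀ = ε-closure({0}) = {0,1,2,3,4,6}
'a' @ 1: {}  — dead — no transitions
rest 'dbdcaa' ignored (set empty)
after full input: {}  (accept=1 not in)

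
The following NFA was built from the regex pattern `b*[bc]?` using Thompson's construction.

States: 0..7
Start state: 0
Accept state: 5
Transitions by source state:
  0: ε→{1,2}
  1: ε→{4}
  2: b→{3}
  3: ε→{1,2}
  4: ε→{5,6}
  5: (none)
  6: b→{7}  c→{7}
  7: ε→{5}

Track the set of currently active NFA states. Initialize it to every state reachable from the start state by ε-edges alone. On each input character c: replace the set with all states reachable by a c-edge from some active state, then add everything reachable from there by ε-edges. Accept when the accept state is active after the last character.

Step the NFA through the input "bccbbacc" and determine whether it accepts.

start: ε-closure({0}) = {0,1,2,4,5,6}
'b' @ 1: {1,2,3,4,5,6,7}  (accept∈set)
'c' @ 2: {5,7}  (accept∈set)
'c' @ 3: {}  — dead — no transitions
rest 'bbacc' ignored (set empty)
after full input: {}  (accept=5 not in)

Answer: REJECT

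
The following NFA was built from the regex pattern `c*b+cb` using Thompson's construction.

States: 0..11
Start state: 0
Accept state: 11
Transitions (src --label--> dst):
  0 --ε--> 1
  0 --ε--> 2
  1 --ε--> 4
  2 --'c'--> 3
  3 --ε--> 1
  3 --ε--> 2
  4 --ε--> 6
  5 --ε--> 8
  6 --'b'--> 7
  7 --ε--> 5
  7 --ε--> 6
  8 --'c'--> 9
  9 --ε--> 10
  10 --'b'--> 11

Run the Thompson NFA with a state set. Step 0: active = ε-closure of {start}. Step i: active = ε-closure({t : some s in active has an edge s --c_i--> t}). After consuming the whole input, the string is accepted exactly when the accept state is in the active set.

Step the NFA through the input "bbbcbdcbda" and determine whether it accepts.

Answer: REJECT

Steps:
initial (ε-close {0}): {0,1,2,4,6}
'b' @ 1: {5,6,7,8}
'b' @ 2: {5,6,7,8}
'b' @ 3: {5,6,7,8}
'c' @ 4: {9,10}
'b' @ 5: {11}  (accept∈set)
'd' @ 6: {}  — dead — no transitions
rest 'cbda' ignored (set empty)
end set {} — state 11 not in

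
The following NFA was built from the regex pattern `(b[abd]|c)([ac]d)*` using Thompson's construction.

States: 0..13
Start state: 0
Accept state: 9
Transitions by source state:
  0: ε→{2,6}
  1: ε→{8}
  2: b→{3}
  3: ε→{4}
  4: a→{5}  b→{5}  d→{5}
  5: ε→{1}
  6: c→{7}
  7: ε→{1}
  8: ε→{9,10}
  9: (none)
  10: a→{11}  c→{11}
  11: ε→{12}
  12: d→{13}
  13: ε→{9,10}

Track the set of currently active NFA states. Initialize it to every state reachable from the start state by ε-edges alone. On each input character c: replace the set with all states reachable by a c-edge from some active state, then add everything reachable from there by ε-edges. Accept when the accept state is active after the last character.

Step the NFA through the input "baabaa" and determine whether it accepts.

Answer: REJECT

Steps:
S₀ = ε-closure({0}) = {0,2,6}
'b' @ 1: {3,4}
'a' @ 2: {1,5,8,9,10}  [accepting]
'a' @ 3: {11,12}
'b' @ 4: {}  — state set empty
rest 'aa' ignored (set empty)
after full input: {}  (accept=9 not in)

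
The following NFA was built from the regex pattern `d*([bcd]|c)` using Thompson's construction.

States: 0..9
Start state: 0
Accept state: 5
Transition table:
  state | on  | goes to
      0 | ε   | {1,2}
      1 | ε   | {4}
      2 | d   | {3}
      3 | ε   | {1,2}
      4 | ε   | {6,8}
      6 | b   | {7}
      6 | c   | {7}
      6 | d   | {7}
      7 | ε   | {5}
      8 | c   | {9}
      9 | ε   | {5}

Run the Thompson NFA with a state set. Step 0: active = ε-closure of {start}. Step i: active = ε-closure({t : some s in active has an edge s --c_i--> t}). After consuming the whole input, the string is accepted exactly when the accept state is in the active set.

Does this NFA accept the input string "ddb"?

S₀ = ε-closure({0}) = {0,1,2,4,6,8}
'd' @ 1: {1,2,3,4,5,6,7,8}  ✓accept
'd' @ 2: {1,2,3,4,5,6,7,8}  ✓accept
'b' @ 3: {5,7}  ✓accept
final: {5,7}; accept 5 in set

Answer: ACCEPT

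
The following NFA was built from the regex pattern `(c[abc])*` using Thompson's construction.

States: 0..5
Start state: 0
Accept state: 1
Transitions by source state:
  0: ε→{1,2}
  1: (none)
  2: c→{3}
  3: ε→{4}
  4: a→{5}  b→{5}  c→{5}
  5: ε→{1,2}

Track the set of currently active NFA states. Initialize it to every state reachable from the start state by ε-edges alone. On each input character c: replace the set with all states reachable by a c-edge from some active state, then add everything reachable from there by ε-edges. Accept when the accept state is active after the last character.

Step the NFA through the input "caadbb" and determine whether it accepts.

Answer: REJECT

Steps:
initial (ε-close {0}): {0,1,2}
'c' @ 1: {3,4}
'a' @ 2: {1,2,5}  [accepting]
'a' @ 3: {}  — dead — no transitions
rest 'dbb' ignored (set empty)
final: {}; accept 1 not in set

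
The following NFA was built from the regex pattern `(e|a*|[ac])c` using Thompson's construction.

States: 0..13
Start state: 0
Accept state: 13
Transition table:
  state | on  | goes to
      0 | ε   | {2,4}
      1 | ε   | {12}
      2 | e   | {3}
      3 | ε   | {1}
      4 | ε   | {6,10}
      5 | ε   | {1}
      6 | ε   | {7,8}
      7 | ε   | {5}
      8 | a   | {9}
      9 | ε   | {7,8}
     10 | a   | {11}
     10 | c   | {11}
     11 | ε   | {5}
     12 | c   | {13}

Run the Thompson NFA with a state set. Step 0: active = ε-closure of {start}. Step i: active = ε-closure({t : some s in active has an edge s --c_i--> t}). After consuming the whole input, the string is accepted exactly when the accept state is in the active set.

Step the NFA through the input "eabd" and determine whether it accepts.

Answer: REJECT

Trace:
S₀ = ε-closure({0}) = {0,1,2,4,5,6,7,8,10,12}
'e' @ 1: {1,3,12}
'a' @ 2: {}  — no active states
rest 'bd' ignored (set empty)
end set {} — state 13 not in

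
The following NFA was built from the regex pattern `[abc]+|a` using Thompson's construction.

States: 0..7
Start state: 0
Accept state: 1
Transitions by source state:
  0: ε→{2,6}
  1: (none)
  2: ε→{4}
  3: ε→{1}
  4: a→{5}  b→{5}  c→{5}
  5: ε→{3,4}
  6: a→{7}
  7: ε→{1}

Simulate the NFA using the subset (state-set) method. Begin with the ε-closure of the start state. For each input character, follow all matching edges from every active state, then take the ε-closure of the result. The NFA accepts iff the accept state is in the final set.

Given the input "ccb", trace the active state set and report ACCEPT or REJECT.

Answer: ACCEPT

Derivation:
S₀ = ε-closure({0}) = {0,2,4,6}
'c' @ 1: {1,3,4,5}  (accept∈set)
'c' @ 2: {1,3,4,5}  (accept∈set)
'b' @ 3: {1,3,4,5}  (accept∈set)
after full input: {1,3,4,5}  (accept=1 in)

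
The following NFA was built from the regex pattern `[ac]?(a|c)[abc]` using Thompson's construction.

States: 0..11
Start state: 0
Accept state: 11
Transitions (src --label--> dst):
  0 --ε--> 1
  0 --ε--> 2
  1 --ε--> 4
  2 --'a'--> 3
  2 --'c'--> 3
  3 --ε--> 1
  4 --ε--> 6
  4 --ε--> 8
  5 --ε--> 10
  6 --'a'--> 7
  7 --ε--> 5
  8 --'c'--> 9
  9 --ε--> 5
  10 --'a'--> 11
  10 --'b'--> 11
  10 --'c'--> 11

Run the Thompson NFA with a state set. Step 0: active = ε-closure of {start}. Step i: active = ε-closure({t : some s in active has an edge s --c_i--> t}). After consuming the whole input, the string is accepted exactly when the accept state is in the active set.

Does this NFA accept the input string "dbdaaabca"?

Answer: REJECT

Steps:
initial (ε-close {0}): {0,1,2,4,6,8}
'd' @ 1: {}  — no active states
rest 'bdaaabca' ignored (set empty)
final: {}; accept 11 not in set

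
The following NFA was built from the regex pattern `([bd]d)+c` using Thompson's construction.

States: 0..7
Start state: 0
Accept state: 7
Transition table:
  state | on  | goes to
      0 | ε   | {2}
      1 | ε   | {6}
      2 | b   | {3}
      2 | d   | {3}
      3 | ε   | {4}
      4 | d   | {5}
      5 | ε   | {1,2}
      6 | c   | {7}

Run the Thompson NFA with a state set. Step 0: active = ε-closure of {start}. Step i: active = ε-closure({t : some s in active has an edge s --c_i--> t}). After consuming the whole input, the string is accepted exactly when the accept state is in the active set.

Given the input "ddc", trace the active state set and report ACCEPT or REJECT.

start: ε-closure({0}) = {0,2}
'd' @ 1: {3,4}
'd' @ 2: {1,2,5,6}
'c' @ 3: {7}  ✓accept
end set {7} — state 7 in

Answer: ACCEPT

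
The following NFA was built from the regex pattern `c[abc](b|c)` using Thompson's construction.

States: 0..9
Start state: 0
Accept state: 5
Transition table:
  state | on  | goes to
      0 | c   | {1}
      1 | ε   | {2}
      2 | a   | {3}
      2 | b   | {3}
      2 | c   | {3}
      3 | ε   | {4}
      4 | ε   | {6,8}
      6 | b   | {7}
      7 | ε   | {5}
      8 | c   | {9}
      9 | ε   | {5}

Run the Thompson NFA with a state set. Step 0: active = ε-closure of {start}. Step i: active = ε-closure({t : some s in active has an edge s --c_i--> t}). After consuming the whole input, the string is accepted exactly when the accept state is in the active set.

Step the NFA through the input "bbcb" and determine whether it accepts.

S₀ = ε-closure({0}) = {0}
'b' @ 1: {}  — dead — no transitions
rest 'bcb' ignored (set empty)
end set {} — state 5 not in

Answer: REJECT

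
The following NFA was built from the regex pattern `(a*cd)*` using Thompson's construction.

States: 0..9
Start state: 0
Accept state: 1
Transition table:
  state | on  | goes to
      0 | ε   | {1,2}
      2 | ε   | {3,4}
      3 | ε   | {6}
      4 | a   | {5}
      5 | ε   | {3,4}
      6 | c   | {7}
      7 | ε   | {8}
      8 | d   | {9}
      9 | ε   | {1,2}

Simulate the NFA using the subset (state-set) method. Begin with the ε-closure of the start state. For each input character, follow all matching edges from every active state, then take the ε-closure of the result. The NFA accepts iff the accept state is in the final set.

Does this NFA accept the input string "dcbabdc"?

S₀ = ε-closure({0}) = {0,1,2,3,4,6}
'd' @ 1: {}  — dead — no transitions
rest 'cbabdc' ignored (set empty)
end set {} — state 1 not in

Answer: REJECT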